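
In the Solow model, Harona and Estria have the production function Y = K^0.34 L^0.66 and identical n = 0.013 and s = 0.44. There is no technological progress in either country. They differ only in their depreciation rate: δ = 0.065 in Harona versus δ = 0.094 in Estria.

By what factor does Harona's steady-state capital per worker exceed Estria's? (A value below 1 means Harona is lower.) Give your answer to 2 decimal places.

Steady-state k* = [s/(n + δ)]^(1/(1−α)), so the ratio is [ (s_H/(n + δ)_H) / (s_E/(n + δ)_E) ]^1.5152.
s_H/(n + δ)_H = 0.44/0.078 = 5.6410; s_E/(n + δ)_E = 0.44/0.107 = 4.1121.
Ratio = (5.6410/4.1121)^1.5152 = 1.3718^1.5152 ≈ 1.6144

k*_H / k*_E ≈ 1.61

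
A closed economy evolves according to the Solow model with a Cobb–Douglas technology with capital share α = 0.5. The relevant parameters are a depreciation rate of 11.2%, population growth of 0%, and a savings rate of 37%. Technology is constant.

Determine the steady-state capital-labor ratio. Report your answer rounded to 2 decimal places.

k* = 10.91

In steady state, investment equals break-even investment: s·k^α = (n + δ)·k.
Rearranging, k^(1−α) = s / (n + δ).
k^0.5 = 0.37 / (0.000 + 0.112) = 0.37 / 0.112 = 3.3036
k* = 3.3036^(1/0.5) ≈ 10.9138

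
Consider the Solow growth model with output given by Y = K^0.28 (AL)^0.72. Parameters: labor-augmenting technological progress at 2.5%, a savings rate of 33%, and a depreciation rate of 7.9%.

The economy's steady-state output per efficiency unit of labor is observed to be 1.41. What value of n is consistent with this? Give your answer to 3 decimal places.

n ≈ 0.032

At the steady state, Δk = 0, so s·k^α = (n + g + δ)·k.
Since y* = [s/(n + g + δ)]^(α/(1−α)), we have s/(n + g + δ) = (y*)^((1−α)/α) = 1.41^2.5714 = 2.4194.
Therefore n + g + δ = s / 2.4194 = 0.33 / 2.4194 = 0.1364, so n = 0.1364 − 0.104 = 0.0324.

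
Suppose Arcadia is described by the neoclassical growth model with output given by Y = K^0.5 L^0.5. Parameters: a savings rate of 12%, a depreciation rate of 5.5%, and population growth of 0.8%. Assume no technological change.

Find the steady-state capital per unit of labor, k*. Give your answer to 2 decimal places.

In steady state, investment equals break-even investment: s·k^α = (n + δ)·k.
Rearranging, k^(1−α) = s / (n + δ).
k^0.5 = 0.12 / (0.008 + 0.055) = 0.12 / 0.063 = 1.9048
k* = 1.9048^(1/0.5) ≈ 3.6283

k* = 3.63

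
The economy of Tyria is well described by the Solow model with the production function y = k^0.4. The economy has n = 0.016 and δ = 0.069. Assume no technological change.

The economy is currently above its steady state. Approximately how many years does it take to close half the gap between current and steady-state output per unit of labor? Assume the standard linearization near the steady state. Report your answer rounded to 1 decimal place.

about 13.6 years

Near the steady state the convergence rate is λ = (1 − α)(n + δ).
λ = (1 − 0.4) × 0.085 = 0.6 × 0.085 = 0.0510
Half-life = ln 2 / λ = 0.6931 / 0.0510 ≈ 13.59 years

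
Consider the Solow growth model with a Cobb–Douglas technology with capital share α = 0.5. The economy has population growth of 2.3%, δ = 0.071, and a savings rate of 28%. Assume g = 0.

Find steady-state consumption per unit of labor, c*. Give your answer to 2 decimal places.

Steady state requires s·f(k) = (n + δ)·k, i.e. s·k^α = (n + δ)·k.
Rearranging, k^(1−α) = s / (n + δ).
k^0.5 = 0.28 / (0.023 + 0.071) = 0.28 / 0.094 = 2.9787
k* = 2.9787^(1/0.5) ≈ 8.8727
y* = (k*)^α = 8.8727^0.5 ≈ 2.9787
c* = (1 − s)·y* = (1 − 0.28) × 2.9787 ≈ 2.1447

c* ≈ 2.14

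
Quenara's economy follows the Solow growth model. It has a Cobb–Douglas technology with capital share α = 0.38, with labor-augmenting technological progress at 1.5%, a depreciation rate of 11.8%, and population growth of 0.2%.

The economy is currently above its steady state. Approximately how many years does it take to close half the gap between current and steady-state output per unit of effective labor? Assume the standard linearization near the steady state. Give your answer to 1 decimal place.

Near the steady state the convergence rate is λ = (1 − α)(n + g + δ).
λ = (1 − 0.38) × 0.135 = 0.62 × 0.135 = 0.0837
Half-life = ln 2 / λ = 0.6931 / 0.0837 ≈ 8.28 years

half-life ≈ 8.3 years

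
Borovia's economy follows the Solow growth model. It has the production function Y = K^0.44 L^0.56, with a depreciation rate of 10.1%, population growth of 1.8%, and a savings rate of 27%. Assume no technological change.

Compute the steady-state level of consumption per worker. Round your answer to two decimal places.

At the steady state, Δk = 0, so s·k^α = (n + δ)·k.
Rearranging, k^(1−α) = s / (n + δ).
k^0.56 = 0.27 / (0.018 + 0.101) = 0.27 / 0.119 = 2.2689
k* = 2.2689^(1/0.56) ≈ 4.3190
y* = (k*)^α = 4.3190^0.44 ≈ 1.9036
c* = (1 − s)·y* = (1 − 0.27) × 1.9036 ≈ 1.3896

c* ≈ 1.39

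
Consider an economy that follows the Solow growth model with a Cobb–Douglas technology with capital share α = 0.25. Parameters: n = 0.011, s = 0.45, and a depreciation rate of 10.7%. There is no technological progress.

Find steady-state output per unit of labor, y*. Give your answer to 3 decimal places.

At the steady state, Δk = 0, so s·k^α = (n + δ)·k.
Rearranging, k^(1−α) = s / (n + δ).
k^0.75 = 0.45 / (0.011 + 0.107) = 0.45 / 0.118 = 3.8136
k* = 3.8136^(1/0.75) ≈ 5.9582
y* = (k*)^α = 5.9582^0.25 ≈ 1.5624

y* = 1.562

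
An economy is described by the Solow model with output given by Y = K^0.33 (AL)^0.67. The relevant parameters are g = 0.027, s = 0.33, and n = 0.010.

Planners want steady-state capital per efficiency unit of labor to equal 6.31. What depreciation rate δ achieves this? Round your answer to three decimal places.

δ ≈ 0.059

Steady state requires s·f(k) = (n + g + δ)·k, i.e. s·k^α = (n + g + δ)·k.
So s / (n + g + δ) = (k*)^(1−α) = 6.31^0.67 = 3.4357.
Therefore n + g + δ = s / 3.4357 = 0.33 / 3.4357 = 0.0961, so δ = 0.0961 − 0.037 = 0.0591.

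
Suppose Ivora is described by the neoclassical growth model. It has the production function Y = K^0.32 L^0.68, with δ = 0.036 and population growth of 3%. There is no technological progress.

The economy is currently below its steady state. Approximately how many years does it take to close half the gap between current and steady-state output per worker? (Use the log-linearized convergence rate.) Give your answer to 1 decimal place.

Near the steady state the convergence rate is λ = (1 − α)(n + δ).
λ = (1 − 0.32) × 0.066 = 0.68 × 0.066 = 0.04488
Half-life = ln 2 / λ = 0.6931 / 0.04488 ≈ 15.44 years

about 15.4 years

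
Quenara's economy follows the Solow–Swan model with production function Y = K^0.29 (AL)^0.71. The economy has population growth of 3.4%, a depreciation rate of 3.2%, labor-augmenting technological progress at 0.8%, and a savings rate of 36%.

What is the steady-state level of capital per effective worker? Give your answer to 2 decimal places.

Steady state requires s·f(k) = (n + g + δ)·k, i.e. s·k^α = (n + g + δ)·k.
Dividing both sides by k: k^(1−α) = s / (n + g + δ).
k^0.71 = 0.36 / (0.034 + 0.008 + 0.032) = 0.36 / 0.074 = 4.8649
k* = 4.8649^(1/0.71) ≈ 9.2835

k* = 9.28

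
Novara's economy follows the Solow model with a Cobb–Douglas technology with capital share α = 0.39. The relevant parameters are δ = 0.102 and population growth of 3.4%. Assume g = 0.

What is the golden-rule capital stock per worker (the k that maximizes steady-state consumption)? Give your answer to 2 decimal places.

The golden rule sets f'(k) = n + δ, i.e. α·k^(α−1) = n + δ.
So k^(1−α) = α / (n + δ) = 0.39 / 0.136 = 2.8676.
k_gold = 2.8676^(1/0.61) ≈ 5.6238

k_gold ≈ 5.62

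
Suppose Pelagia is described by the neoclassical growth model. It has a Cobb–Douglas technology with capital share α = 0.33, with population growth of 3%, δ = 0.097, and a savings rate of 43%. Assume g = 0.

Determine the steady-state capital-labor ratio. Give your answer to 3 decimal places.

k* = 6.174

Steady state requires s·f(k) = (n + δ)·k, i.e. s·k^α = (n + δ)·k.
Dividing both sides by k: k^(1−α) = s / (n + δ).
k^0.67 = 0.43 / (0.030 + 0.097) = 0.43 / 0.127 = 3.3858
k* = 3.3858^(1/0.67) ≈ 6.1736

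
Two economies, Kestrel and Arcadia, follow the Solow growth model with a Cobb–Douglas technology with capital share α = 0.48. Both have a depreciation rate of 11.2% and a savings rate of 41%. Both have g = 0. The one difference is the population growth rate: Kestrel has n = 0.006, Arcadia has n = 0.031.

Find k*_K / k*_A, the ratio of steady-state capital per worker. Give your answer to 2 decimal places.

Steady-state k* = [s/(n + δ)]^(1/(1−α)), so the ratio is [ (s_K/(n + δ)_K) / (s_A/(n + δ)_A) ]^1.9231.
s_K/(n + δ)_K = 0.41/0.118 = 3.4746; s_A/(n + δ)_A = 0.41/0.143 = 2.8671.
Ratio = (3.4746/2.8671)^1.9231 = 1.2119^1.9231 ≈ 1.4472

ratio ≈ 1.45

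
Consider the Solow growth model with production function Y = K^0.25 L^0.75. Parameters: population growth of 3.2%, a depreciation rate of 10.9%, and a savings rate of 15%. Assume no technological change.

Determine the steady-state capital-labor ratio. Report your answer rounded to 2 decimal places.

k* ≈ 1.09

At the steady state, Δk = 0, so s·k^α = (n + δ)·k.
Dividing both sides by k: k^(1−α) = s / (n + δ).
k^0.75 = 0.15 / (0.032 + 0.109) = 0.15 / 0.141 = 1.0638
k* = 1.0638^(1/0.75) ≈ 1.0860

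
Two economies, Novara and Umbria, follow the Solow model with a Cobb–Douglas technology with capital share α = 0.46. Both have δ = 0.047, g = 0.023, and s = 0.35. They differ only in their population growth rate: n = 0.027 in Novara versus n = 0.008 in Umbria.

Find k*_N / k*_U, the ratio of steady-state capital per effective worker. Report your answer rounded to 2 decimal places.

Steady-state k* = [s/(n + g + δ)]^(1/(1−α)), so the ratio is [ (s_N/(n + g + δ)_N) / (s_U/(n + g + δ)_U) ]^1.8519.
s_N/(n + g + δ)_N = 0.35/0.097 = 3.6082; s_U/(n + g + δ)_U = 0.35/0.078 = 4.4872.
Ratio = (3.6082/4.4872)^1.8519 = 0.8041^1.8519 ≈ 0.6678

ratio ≈ 0.67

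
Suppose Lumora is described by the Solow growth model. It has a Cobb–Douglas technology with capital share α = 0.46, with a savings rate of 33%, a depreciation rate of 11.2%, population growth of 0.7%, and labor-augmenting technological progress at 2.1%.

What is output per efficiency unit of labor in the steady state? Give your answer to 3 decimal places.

In steady state, investment equals break-even investment: s·k^α = (n + g + δ)·k.
Dividing both sides by k: k^(1−α) = s / (n + g + δ).
k^0.54 = 0.33 / (0.007 + 0.021 + 0.112) = 0.33 / 0.140 = 2.3571
k* = 2.3571^(1/0.54) ≈ 4.8932
y* = (k*)^α = 4.8932^0.46 ≈ 2.0759

y* ≈ 2.076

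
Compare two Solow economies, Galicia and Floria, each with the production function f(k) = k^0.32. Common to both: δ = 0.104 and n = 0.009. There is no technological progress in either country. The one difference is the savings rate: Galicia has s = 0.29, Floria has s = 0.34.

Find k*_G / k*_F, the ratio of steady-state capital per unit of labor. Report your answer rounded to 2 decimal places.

Steady-state k* = [s/(n + δ)]^(1/(1−α)), so the ratio is [ (s_G/(n + δ)_G) / (s_F/(n + δ)_F) ]^1.4706.
s_G/(n + δ)_G = 0.29/0.113 = 2.5664; s_F/(n + δ)_F = 0.34/0.113 = 3.0088.
Ratio = (2.5664/3.0088)^1.4706 = 0.8530^1.4706 ≈ 0.7915

ratio ≈ 0.79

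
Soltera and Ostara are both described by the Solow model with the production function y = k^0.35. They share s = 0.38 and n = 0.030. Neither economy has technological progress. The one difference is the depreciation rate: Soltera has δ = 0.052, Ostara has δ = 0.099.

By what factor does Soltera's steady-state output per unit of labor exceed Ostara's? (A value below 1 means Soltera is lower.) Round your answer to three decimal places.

Steady-state y* = [s/(n + δ)]^(α/(1−α)), so the ratio is [ (s_S/(n + δ)_S) / (s_O/(n + δ)_O) ]^0.5385.
s_S/(n + δ)_S = 0.38/0.082 = 4.6341; s_O/(n + δ)_O = 0.38/0.129 = 2.9457.
Ratio = (4.6341/2.9457)^0.5385 = 1.5732^0.5385 ≈ 1.2763

ratio ≈ 1.276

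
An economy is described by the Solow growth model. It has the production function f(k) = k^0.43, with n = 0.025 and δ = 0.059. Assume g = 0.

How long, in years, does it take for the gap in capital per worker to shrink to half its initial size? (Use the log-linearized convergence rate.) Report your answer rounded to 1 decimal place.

Near the steady state the convergence rate is λ = (1 − α)(n + δ).
λ = (1 − 0.43) × 0.084 = 0.57 × 0.084 = 0.04788
Half-life = ln 2 / λ = 0.6931 / 0.04788 ≈ 14.48 years

half-life ≈ 14.5 years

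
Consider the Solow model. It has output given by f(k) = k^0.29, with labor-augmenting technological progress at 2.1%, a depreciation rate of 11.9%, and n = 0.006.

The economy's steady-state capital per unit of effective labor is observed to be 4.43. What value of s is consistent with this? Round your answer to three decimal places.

s ≈ 0.420

Steady state requires s·f(k) = (n + g + δ)·k, i.e. s·k^α = (n + g + δ)·k.
So s / (n + g + δ) = (k*)^(1−α) = 4.43^0.71 = 2.8770.
Therefore s = 2.8770 × (n + g + δ) = 2.8770 × 0.146 = 0.4200.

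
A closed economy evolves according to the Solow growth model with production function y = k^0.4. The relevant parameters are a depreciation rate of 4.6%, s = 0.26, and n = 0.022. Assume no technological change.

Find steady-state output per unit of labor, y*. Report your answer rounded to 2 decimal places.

At the steady state, Δk = 0, so s·k^α = (n + δ)·k.
Dividing both sides by k: k^(1−α) = s / (n + δ).
k^0.6 = 0.26 / (0.022 + 0.046) = 0.26 / 0.068 = 3.8235
k* = 3.8235^(1/0.6) ≈ 9.3491
y* = (k*)^α = 9.3491^0.4 ≈ 2.4452

y* ≈ 2.45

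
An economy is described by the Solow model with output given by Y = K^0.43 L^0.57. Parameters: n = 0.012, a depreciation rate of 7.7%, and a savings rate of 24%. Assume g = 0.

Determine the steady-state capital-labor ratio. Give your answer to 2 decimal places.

k* ≈ 5.70

Steady state requires s·f(k) = (n + δ)·k, i.e. s·k^α = (n + δ)·k.
Dividing both sides by k: k^(1−α) = s / (n + δ).
k^0.57 = 0.24 / (0.012 + 0.077) = 0.24 / 0.089 = 2.6966
k* = 2.6966^(1/0.57) ≈ 5.6993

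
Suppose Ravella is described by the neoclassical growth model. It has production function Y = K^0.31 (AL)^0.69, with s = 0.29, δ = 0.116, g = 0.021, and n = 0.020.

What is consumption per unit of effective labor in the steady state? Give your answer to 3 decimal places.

c* ≈ 0.935

In steady state, investment equals break-even investment: s·k^α = (n + g + δ)·k.
Rearranging, k^(1−α) = s / (n + g + δ).
k^0.69 = 0.29 / (0.020 + 0.021 + 0.116) = 0.29 / 0.157 = 1.8471
k* = 1.8471^(1/0.69) ≈ 2.4334
y* = (k*)^α = 2.4334^0.31 ≈ 1.3174
c* = (1 − s)·y* = (1 − 0.29) × 1.3174 ≈ 0.9354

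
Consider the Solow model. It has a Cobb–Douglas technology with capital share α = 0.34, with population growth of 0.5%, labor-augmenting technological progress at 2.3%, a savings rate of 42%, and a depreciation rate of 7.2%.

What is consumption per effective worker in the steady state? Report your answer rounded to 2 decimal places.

In steady state, investment equals break-even investment: s·k^α = (n + g + δ)·k.
Dividing both sides by k: k^(1−α) = s / (n + g + δ).
k^0.66 = 0.42 / (0.005 + 0.023 + 0.072) = 0.42 / 0.100 = 4.2000
k* = 4.2000^(1/0.66) ≈ 8.7966
y* = (k*)^α = 8.7966^0.34 ≈ 2.0944
c* = (1 − s)·y* = (1 − 0.42) × 2.0944 ≈ 1.2148

c* ≈ 1.21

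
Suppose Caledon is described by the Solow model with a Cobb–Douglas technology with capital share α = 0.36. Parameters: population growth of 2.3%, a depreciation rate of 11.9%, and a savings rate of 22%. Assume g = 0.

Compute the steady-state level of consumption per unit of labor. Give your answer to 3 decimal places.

c* = 0.998

In steady state, investment equals break-even investment: s·k^α = (n + δ)·k.
Dividing both sides by k: k^(1−α) = s / (n + δ).
k^0.64 = 0.22 / (0.023 + 0.119) = 0.22 / 0.142 = 1.5493
k* = 1.5493^(1/0.64) ≈ 1.9819
y* = (k*)^α = 1.9819^0.36 ≈ 1.2792
c* = (1 − s)·y* = (1 − 0.22) × 1.2792 ≈ 0.9978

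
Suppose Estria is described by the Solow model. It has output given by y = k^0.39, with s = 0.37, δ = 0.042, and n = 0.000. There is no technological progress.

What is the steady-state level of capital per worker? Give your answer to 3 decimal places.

k* = 35.408

Steady state requires s·f(k) = (n + δ)·k, i.e. s·k^α = (n + δ)·k.
Rearranging, k^(1−α) = s / (n + δ).
k^0.61 = 0.37 / (0.000 + 0.042) = 0.37 / 0.042 = 8.8095
k* = 8.8095^(1/0.61) ≈ 35.4079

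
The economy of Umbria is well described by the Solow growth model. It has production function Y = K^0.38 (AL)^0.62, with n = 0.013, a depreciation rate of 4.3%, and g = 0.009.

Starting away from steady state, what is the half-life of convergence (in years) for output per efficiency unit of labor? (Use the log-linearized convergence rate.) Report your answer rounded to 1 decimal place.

Near the steady state the convergence rate is λ = (1 − α)(n + g + δ).
λ = (1 − 0.38) × 0.065 = 0.62 × 0.065 = 0.0403
Half-life = ln 2 / λ = 0.6931 / 0.0403 ≈ 17.20 years

half-life ≈ 17.2 years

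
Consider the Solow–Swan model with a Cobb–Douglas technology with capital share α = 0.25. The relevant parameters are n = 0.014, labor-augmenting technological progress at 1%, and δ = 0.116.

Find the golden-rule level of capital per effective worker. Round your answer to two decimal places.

The golden rule sets f'(k) = n + g + δ, i.e. α·k^(α−1) = n + g + δ.
So k^(1−α) = α / (n + g + δ) = 0.25 / 0.140 = 1.7857.
k_gold = 1.7857^(1/0.75) ≈ 2.1664

k_gold ≈ 2.17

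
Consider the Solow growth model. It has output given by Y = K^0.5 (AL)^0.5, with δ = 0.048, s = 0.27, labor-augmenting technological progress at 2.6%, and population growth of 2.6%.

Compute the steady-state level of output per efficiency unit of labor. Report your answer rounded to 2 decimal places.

y* ≈ 2.70

Steady state requires s·f(k) = (n + g + δ)·k, i.e. s·k^α = (n + g + δ)·k.
Dividing both sides by k: k^(1−α) = s / (n + g + δ).
k^0.5 = 0.27 / (0.026 + 0.026 + 0.048) = 0.27 / 0.100 = 2.7000
k* = 2.7000^(1/0.5) ≈ 7.2900
y* = (k*)^α = 7.2900^0.5 ≈ 2.7000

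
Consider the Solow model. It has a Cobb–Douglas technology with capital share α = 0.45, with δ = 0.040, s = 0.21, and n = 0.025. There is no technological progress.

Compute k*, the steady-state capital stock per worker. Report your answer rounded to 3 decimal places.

In steady state, investment equals break-even investment: s·k^α = (n + δ)·k.
Dividing both sides by k: k^(1−α) = s / (n + δ).
k^0.55 = 0.21 / (0.025 + 0.040) = 0.21 / 0.065 = 3.2308
k* = 3.2308^(1/0.55) ≈ 8.4337

k* ≈ 8.434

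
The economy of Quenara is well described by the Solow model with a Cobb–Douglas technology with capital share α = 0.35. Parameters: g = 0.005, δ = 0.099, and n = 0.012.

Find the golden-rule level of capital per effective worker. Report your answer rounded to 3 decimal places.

The golden rule sets f'(k) = n + g + δ, i.e. α·k^(α−1) = n + g + δ.
So k^(1−α) = α / (n + g + δ) = 0.35 / 0.116 = 3.0172.
k_gold = 3.0172^(1/0.65) ≈ 5.4683

k_gold ≈ 5.468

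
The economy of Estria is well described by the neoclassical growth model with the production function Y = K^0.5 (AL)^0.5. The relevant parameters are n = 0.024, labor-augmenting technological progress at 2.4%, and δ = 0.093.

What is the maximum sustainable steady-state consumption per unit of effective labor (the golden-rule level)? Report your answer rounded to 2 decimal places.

At the golden rule, f'(k) = n + g + δ, so α·k^(α−1) = n + g + δ and k_gold = (α/(n + g + δ))^(1/(1−α)).
k_gold = (0.5/0.141)^(1/0.5) = 3.5461^2 ≈ 12.5748
c_gold = f(k_gold) − (n + g + δ)·k_gold = 3.5461 − 0.141×12.5748 ≈ 1.7731

c_gold ≈ 1.77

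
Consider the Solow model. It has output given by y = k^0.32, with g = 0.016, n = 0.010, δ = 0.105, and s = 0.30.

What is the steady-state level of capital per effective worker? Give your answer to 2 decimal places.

Steady state requires s·f(k) = (n + g + δ)·k, i.e. s·k^α = (n + g + δ)·k.
Rearranging, k^(1−α) = s / (n + g + δ).
k^0.68 = 0.30 / (0.010 + 0.016 + 0.105) = 0.30 / 0.131 = 2.2901
k* = 2.2901^(1/0.68) ≈ 3.3822

k* ≈ 3.38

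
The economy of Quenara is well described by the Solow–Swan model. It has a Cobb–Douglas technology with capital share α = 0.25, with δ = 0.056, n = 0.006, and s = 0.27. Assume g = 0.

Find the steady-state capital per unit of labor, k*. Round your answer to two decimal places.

k* ≈ 7.11

Steady state requires s·f(k) = (n + δ)·k, i.e. s·k^α = (n + δ)·k.
Dividing both sides by k: k^(1−α) = s / (n + δ).
k^0.75 = 0.27 / (0.006 + 0.056) = 0.27 / 0.062 = 4.3548
k* = 4.3548^(1/0.75) ≈ 7.1114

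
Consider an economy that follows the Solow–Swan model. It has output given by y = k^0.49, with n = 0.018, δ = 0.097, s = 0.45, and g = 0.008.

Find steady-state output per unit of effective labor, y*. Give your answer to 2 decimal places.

In steady state, investment equals break-even investment: s·k^α = (n + g + δ)·k.
Rearranging, k^(1−α) = s / (n + g + δ).
k^0.51 = 0.45 / (0.018 + 0.008 + 0.097) = 0.45 / 0.123 = 3.6585
k* = 3.6585^(1/0.51) ≈ 12.7208
y* = (k*)^α = 12.7208^0.49 ≈ 3.4771

y* = 3.48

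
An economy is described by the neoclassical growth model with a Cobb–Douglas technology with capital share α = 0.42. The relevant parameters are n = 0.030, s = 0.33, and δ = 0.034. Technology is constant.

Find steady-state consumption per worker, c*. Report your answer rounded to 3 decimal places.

c* ≈ 2.197

At the steady state, Δk = 0, so s·k^α = (n + δ)·k.
Dividing both sides by k: k^(1−α) = s / (n + δ).
k^0.58 = 0.33 / (0.030 + 0.034) = 0.33 / 0.064 = 5.1563
k* = 5.1563^(1/0.58) ≈ 16.9110
y* = (k*)^α = 16.9110^0.42 ≈ 3.2797
c* = (1 − s)·y* = (1 − 0.33) × 3.2797 ≈ 2.1974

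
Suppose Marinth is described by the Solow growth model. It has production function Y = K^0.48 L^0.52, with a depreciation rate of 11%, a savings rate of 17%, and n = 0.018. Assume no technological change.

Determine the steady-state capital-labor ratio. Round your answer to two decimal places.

At the steady state, Δk = 0, so s·k^α = (n + δ)·k.
Dividing both sides by k: k^(1−α) = s / (n + δ).
k^0.52 = 0.17 / (0.018 + 0.110) = 0.17 / 0.128 = 1.3281
k* = 1.3281^(1/0.52) ≈ 1.7258

k* ≈ 1.73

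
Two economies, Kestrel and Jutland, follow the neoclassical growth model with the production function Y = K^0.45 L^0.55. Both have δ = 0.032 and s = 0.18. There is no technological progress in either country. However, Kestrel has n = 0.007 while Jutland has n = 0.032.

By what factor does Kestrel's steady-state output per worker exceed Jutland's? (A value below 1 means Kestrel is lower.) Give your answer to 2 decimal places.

Steady-state y* = [s/(n + δ)]^(α/(1−α)), so the ratio is [ (s_K/(n + δ)_K) / (s_J/(n + δ)_J) ]^0.8182.
s_K/(n + δ)_K = 0.18/0.039 = 4.6154; s_J/(n + δ)_J = 0.18/0.064 = 2.8125.
Ratio = (4.6154/2.8125)^0.8182 = 1.6410^0.8182 ≈ 1.4997

y*_K / y*_J ≈ 1.50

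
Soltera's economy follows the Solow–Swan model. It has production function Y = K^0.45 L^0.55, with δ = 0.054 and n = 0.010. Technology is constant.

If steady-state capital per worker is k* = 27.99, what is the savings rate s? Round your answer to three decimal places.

s ≈ 0.400

At the steady state, Δk = 0, so s·k^α = (n + δ)·k.
So s / (n + δ) = (k*)^(1−α) = 27.99^0.55 = 6.2496.
Therefore s = 6.2496 × (n + δ) = 6.2496 × 0.064 = 0.4000.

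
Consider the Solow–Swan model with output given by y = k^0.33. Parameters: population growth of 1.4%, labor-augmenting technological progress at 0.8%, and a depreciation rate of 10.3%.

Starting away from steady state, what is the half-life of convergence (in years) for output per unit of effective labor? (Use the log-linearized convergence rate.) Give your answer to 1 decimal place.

Near the steady state the convergence rate is λ = (1 − α)(n + g + δ).
λ = (1 − 0.33) × 0.125 = 0.67 × 0.125 = 0.08375
Half-life = ln 2 / λ = 0.6931 / 0.08375 ≈ 8.28 years

about 8.3 years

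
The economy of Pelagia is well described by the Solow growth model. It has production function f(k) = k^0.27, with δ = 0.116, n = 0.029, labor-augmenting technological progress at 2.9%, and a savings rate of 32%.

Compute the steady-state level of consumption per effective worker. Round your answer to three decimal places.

At the steady state, Δk = 0, so s·k^α = (n + g + δ)·k.
Dividing both sides by k: k^(1−α) = s / (n + g + δ).
k^0.73 = 0.32 / (0.029 + 0.029 + 0.116) = 0.32 / 0.174 = 1.8391
k* = 1.8391^(1/0.73) ≈ 2.3040
y* = (k*)^α = 2.3040^0.27 ≈ 1.2528
c* = (1 − s)·y* = (1 − 0.32) × 1.2528 ≈ 0.8519

c* ≈ 0.852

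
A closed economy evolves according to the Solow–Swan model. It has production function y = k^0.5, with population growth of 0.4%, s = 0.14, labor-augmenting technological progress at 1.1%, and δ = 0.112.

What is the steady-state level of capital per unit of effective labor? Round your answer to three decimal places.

k* ≈ 1.215

In steady state, investment equals break-even investment: s·k^α = (n + g + δ)·k.
Dividing both sides by k: k^(1−α) = s / (n + g + δ).
k^0.5 = 0.14 / (0.004 + 0.011 + 0.112) = 0.14 / 0.127 = 1.1024
k* = 1.1024^(1/0.5) ≈ 1.2153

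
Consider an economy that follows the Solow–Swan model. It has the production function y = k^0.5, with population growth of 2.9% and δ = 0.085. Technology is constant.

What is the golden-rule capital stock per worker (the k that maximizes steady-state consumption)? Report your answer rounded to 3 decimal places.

The golden rule sets f'(k) = n + δ, i.e. α·k^(α−1) = n + δ.
So k^(1−α) = α / (n + δ) = 0.5 / 0.114 = 4.3860.
k_gold = 4.3860^(1/0.5) ≈ 19.2370

k_gold ≈ 19.237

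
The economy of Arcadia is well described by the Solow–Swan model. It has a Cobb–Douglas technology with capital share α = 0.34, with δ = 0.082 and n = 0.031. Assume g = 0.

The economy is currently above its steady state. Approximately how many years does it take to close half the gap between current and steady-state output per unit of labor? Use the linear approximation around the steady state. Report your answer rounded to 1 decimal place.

about 9.3 years

Near the steady state the convergence rate is λ = (1 − α)(n + δ).
λ = (1 − 0.34) × 0.113 = 0.66 × 0.113 = 0.07458
Half-life = ln 2 / λ = 0.6931 / 0.07458 ≈ 9.29 years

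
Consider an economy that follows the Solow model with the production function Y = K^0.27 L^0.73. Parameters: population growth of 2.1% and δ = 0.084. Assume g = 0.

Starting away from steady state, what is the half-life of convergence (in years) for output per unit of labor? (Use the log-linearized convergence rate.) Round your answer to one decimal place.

Near the steady state the convergence rate is λ = (1 − α)(n + δ).
λ = (1 − 0.27) × 0.105 = 0.73 × 0.105 = 0.07665
Half-life = ln 2 / λ = 0.6931 / 0.07665 ≈ 9.04 years

half-life ≈ 9.0 years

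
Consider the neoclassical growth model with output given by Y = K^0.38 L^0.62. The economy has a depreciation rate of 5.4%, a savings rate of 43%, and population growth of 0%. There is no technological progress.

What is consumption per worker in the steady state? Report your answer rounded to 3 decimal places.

c* ≈ 2.033

Steady state requires s·f(k) = (n + δ)·k, i.e. s·k^α = (n + δ)·k.
Rearranging, k^(1−α) = s / (n + δ).
k^0.62 = 0.43 / (0.000 + 0.054) = 0.43 / 0.054 = 7.9630
k* = 7.9630^(1/0.62) ≈ 28.4020
y* = (k*)^α = 28.4020^0.38 ≈ 3.5667
c* = (1 − s)·y* = (1 − 0.43) × 3.5667 ≈ 2.0330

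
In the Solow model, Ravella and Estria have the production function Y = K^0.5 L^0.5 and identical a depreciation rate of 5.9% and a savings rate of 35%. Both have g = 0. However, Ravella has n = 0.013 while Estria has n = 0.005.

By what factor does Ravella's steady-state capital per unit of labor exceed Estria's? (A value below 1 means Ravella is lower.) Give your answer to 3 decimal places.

Steady-state k* = [s/(n + δ)]^(1/(1−α)), so the ratio is [ (s_R/(n + δ)_R) / (s_E/(n + δ)_E) ]^2.
s_R/(n + δ)_R = 0.35/0.072 = 4.8611; s_E/(n + δ)_E = 0.35/0.064 = 5.4688.
Ratio = (4.8611/5.4688)^2 = 0.8889^2 ≈ 0.7901

ratio ≈ 0.790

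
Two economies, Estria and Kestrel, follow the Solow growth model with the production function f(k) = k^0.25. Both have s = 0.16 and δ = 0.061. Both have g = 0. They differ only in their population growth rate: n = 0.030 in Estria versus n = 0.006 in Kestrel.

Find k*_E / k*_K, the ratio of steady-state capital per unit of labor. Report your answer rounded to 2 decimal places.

k*_E / k*_K ≈ 0.66

Steady-state k* = [s/(n + δ)]^(1/(1−α)), so the ratio is [ (s_E/(n + δ)_E) / (s_K/(n + δ)_K) ]^1.3333.
s_E/(n + δ)_E = 0.16/0.091 = 1.7582; s_K/(n + δ)_K = 0.16/0.067 = 2.3881.
Ratio = (1.7582/2.3881)^1.3333 = 0.7362^1.3333 ≈ 0.6648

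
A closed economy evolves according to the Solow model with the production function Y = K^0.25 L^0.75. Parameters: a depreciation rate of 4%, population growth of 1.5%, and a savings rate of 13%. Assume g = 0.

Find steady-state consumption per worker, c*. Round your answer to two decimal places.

c* ≈ 1.16

At the steady state, Δk = 0, so s·k^α = (n + δ)·k.
Dividing both sides by k: k^(1−α) = s / (n + δ).
k^0.75 = 0.13 / (0.015 + 0.040) = 0.13 / 0.055 = 2.3636
k* = 2.3636^(1/0.75) ≈ 3.1485
y* = (k*)^α = 3.1485^0.25 ≈ 1.3321
c* = (1 − s)·y* = (1 − 0.13) × 1.3321 ≈ 1.1589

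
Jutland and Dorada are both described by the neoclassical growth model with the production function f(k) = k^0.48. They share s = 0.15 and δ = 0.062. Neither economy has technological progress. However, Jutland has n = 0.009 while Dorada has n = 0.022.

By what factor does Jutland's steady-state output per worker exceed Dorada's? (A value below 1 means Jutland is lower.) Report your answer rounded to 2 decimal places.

y*_J / y*_D ≈ 1.17

Steady-state y* = [s/(n + δ)]^(α/(1−α)), so the ratio is [ (s_J/(n + δ)_J) / (s_D/(n + δ)_D) ]^0.9231.
s_J/(n + δ)_J = 0.15/0.071 = 2.1127; s_D/(n + δ)_D = 0.15/0.084 = 1.7857.
Ratio = (2.1127/1.7857)^0.9231 = 1.1831^0.9231 ≈ 1.1679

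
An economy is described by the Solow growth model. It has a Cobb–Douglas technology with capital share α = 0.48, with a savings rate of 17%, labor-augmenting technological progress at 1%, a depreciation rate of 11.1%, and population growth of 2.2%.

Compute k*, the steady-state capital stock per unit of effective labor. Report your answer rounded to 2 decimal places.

k* ≈ 1.39

Steady state requires s·f(k) = (n + g + δ)·k, i.e. s·k^α = (n + g + δ)·k.
Dividing both sides by k: k^(1−α) = s / (n + g + δ).
k^0.52 = 0.17 / (0.022 + 0.010 + 0.111) = 0.17 / 0.143 = 1.1888
k* = 1.1888^(1/0.52) ≈ 1.3946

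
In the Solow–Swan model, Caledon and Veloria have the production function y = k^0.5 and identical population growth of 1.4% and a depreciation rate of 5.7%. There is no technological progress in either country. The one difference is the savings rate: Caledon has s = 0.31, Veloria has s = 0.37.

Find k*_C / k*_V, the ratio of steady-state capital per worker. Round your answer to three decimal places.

Steady-state k* = [s/(n + δ)]^(1/(1−α)), so the ratio is [ (s_C/(n + δ)_C) / (s_V/(n + δ)_V) ]^2.
s_C/(n + δ)_C = 0.31/0.071 = 4.3662; s_V/(n + δ)_V = 0.37/0.071 = 5.2113.
Ratio = (4.3662/5.2113)^2 = 0.8378^2 ≈ 0.7019

k*_C / k*_V ≈ 0.702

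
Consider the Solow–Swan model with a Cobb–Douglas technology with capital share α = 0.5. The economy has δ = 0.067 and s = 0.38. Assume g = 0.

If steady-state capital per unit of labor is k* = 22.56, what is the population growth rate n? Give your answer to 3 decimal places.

n ≈ 0.013

In steady state, investment equals break-even investment: s·k^α = (n + δ)·k.
So s / (n + δ) = (k*)^(1−α) = 22.56^0.5 = 4.7497.
Therefore n + δ = s / 4.7497 = 0.38 / 4.7497 = 0.0800, so n = 0.0800 − 0.067 = 0.0130.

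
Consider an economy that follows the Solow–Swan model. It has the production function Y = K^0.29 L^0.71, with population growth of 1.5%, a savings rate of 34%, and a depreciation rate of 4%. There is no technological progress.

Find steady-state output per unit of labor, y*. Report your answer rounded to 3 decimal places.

y* ≈ 2.104

Steady state requires s·f(k) = (n + δ)·k, i.e. s·k^α = (n + δ)·k.
Rearranging, k^(1−α) = s / (n + δ).
k^0.71 = 0.34 / (0.015 + 0.040) = 0.34 / 0.055 = 6.1818
k* = 6.1818^(1/0.71) ≈ 13.0091
y* = (k*)^α = 13.0091^0.29 ≈ 2.1044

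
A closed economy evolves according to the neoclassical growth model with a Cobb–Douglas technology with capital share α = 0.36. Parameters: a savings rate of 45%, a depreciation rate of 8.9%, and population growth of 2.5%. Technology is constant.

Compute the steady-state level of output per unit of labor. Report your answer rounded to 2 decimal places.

In steady state, investment equals break-even investment: s·k^α = (n + δ)·k.
Rearranging, k^(1−α) = s / (n + δ).
k^0.64 = 0.45 / (0.025 + 0.089) = 0.45 / 0.114 = 3.9474
k* = 3.9474^(1/0.64) ≈ 8.5455
y* = (k*)^α = 8.5455^0.36 ≈ 2.1648

y* ≈ 2.16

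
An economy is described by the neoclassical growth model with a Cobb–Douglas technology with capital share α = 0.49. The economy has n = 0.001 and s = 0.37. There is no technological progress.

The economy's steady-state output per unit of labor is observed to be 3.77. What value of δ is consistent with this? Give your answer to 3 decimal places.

δ ≈ 0.092

In steady state, investment equals break-even investment: s·k^α = (n + δ)·k.
Since y* = [s/(n + δ)]^(α/(1−α)), we have s/(n + δ) = (y*)^((1−α)/α) = 3.77^1.0408 = 3.9798.
Therefore n + δ = s / 3.9798 = 0.37 / 3.9798 = 0.0930, so δ = 0.0930 − 0.001 = 0.0920.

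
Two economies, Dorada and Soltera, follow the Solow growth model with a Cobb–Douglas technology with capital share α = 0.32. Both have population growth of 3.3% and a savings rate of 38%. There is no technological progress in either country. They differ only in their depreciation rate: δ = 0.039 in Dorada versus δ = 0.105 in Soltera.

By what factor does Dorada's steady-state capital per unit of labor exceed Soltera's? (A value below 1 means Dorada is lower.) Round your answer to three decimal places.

k*_D / k*_S ≈ 2.603

Steady-state k* = [s/(n + δ)]^(1/(1−α)), so the ratio is [ (s_D/(n + δ)_D) / (s_S/(n + δ)_S) ]^1.4706.
s_D/(n + δ)_D = 0.38/0.072 = 5.2778; s_S/(n + δ)_S = 0.38/0.138 = 2.7536.
Ratio = (5.2778/2.7536)^1.4706 = 1.9167^1.4706 ≈ 2.6033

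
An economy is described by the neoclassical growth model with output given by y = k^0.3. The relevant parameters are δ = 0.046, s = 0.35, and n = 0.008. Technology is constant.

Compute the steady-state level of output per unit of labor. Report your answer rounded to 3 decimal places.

y* = 2.228

In steady state, investment equals break-even investment: s·k^α = (n + δ)·k.
Rearranging, k^(1−α) = s / (n + δ).
k^0.7 = 0.35 / (0.008 + 0.046) = 0.35 / 0.054 = 6.4815
k* = 6.4815^(1/0.7) ≈ 14.4390
y* = (k*)^α = 14.4390^0.3 ≈ 2.2277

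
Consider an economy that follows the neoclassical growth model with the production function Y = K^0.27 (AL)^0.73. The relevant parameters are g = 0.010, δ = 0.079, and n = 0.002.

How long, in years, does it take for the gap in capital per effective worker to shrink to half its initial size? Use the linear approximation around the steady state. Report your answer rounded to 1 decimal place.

about 10.4 years

Near the steady state the convergence rate is λ = (1 − α)(n + g + δ).
λ = (1 − 0.27) × 0.091 = 0.73 × 0.091 = 0.06643
Half-life = ln 2 / λ = 0.6931 / 0.06643 ≈ 10.43 years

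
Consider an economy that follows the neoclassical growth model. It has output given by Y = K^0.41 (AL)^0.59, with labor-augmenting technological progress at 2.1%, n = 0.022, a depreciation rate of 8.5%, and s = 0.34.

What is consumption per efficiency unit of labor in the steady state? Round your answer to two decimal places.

c* ≈ 1.30

Steady state requires s·f(k) = (n + g + δ)·k, i.e. s·k^α = (n + g + δ)·k.
Rearranging, k^(1−α) = s / (n + g + δ).
k^0.59 = 0.34 / (0.022 + 0.021 + 0.085) = 0.34 / 0.128 = 2.6563
k* = 2.6563^(1/0.59) ≈ 5.2374
y* = (k*)^α = 5.2374^0.41 ≈ 1.9717
c* = (1 − s)·y* = (1 − 0.34) × 1.9717 ≈ 1.3013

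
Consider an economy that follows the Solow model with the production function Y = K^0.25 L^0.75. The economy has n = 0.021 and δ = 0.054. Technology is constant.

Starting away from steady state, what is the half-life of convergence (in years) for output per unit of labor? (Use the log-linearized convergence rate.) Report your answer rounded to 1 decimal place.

Near the steady state the convergence rate is λ = (1 − α)(n + δ).
λ = (1 − 0.25) × 0.075 = 0.75 × 0.075 = 0.05625
Half-life = ln 2 / λ = 0.6931 / 0.05625 ≈ 12.32 years

half-life ≈ 12.3 years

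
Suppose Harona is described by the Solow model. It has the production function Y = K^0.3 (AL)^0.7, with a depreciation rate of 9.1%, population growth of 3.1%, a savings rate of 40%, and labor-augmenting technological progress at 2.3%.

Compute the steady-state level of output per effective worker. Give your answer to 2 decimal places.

y* = 1.54

Steady state requires s·f(k) = (n + g + δ)·k, i.e. s·k^α = (n + g + δ)·k.
Rearranging, k^(1−α) = s / (n + g + δ).
k^0.7 = 0.40 / (0.031 + 0.023 + 0.091) = 0.40 / 0.145 = 2.7586
k* = 2.7586^(1/0.7) ≈ 4.2614
y* = (k*)^α = 4.2614^0.3 ≈ 1.5448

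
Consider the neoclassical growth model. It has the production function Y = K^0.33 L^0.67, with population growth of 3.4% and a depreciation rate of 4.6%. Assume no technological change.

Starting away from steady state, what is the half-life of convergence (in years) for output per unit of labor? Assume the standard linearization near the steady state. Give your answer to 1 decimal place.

Near the steady state the convergence rate is λ = (1 − α)(n + δ).
λ = (1 − 0.33) × 0.080 = 0.67 × 0.080 = 0.0536
Half-life = ln 2 / λ = 0.6931 / 0.0536 ≈ 12.93 years

t_½ ≈ 12.9 years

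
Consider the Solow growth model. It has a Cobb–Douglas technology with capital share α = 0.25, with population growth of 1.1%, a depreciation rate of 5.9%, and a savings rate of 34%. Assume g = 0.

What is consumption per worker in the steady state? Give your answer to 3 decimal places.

c* = 1.118

At the steady state, Δk = 0, so s·k^α = (n + δ)·k.
Rearranging, k^(1−α) = s / (n + δ).
k^0.75 = 0.34 / (0.011 + 0.059) = 0.34 / 0.070 = 4.8571
k* = 4.8571^(1/0.75) ≈ 8.2256
y* = (k*)^α = 8.2256^0.25 ≈ 1.6935
c* = (1 − s)·y* = (1 − 0.34) × 1.6935 ≈ 1.1177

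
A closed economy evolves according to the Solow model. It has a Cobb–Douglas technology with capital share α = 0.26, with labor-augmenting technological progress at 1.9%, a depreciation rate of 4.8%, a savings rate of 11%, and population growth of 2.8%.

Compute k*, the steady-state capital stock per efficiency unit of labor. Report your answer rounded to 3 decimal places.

Steady state requires s·f(k) = (n + g + δ)·k, i.e. s·k^α = (n + g + δ)·k.
Rearranging, k^(1−α) = s / (n + g + δ).
k^0.74 = 0.11 / (0.028 + 0.019 + 0.048) = 0.11 / 0.095 = 1.1579
k* = 1.1579^(1/0.74) ≈ 1.2191

k* = 1.219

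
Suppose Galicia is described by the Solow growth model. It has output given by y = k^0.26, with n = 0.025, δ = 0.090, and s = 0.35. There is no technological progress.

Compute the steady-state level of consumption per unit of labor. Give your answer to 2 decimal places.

c* = 0.96

In steady state, investment equals break-even investment: s·k^α = (n + δ)·k.
Rearranging, k^(1−α) = s / (n + δ).
k^0.74 = 0.35 / (0.025 + 0.090) = 0.35 / 0.115 = 3.0435
k* = 3.0435^(1/0.74) ≈ 4.4999
y* = (k*)^α = 4.4999^0.26 ≈ 1.4785
c* = (1 − s)·y* = (1 − 0.35) × 1.4785 ≈ 0.9610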